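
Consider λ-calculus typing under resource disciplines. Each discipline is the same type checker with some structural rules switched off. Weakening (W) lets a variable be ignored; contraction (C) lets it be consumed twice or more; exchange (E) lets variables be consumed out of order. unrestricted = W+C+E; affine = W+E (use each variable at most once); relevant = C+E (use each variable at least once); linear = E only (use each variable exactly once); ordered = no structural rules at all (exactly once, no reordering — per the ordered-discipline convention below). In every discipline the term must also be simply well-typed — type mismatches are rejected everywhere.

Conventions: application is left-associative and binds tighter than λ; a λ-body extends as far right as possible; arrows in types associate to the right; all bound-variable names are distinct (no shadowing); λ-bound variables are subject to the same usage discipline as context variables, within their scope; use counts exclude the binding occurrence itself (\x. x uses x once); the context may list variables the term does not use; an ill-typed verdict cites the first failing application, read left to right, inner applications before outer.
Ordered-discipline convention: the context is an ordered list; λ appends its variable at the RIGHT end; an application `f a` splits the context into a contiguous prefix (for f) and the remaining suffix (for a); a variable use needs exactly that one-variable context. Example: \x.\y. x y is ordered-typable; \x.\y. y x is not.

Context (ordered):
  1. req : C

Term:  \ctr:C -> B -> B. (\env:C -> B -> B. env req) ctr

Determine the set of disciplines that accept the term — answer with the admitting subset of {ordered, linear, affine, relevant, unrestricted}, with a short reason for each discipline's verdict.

admitted in: linear, affine, relevant, unrestricted
counts: req: 1, ctr (bound): 1, env (bound): 1
uses in reading order: env, req, ctr
typing: well-typed — term : (C -> B -> B) -> B -> B
ordered: ✗ — needs exchange: uses follow env, req, ctr
linear: ✓ — exactly-once usage across req, ctr, env
affine: ✓ — no duplicate uses among req, ctr, env
relevant: ✓ — at least one use each (req, ctr, env)
unrestricted: ✓ — typability at (C -> B -> B) -> B -> B is all that's needed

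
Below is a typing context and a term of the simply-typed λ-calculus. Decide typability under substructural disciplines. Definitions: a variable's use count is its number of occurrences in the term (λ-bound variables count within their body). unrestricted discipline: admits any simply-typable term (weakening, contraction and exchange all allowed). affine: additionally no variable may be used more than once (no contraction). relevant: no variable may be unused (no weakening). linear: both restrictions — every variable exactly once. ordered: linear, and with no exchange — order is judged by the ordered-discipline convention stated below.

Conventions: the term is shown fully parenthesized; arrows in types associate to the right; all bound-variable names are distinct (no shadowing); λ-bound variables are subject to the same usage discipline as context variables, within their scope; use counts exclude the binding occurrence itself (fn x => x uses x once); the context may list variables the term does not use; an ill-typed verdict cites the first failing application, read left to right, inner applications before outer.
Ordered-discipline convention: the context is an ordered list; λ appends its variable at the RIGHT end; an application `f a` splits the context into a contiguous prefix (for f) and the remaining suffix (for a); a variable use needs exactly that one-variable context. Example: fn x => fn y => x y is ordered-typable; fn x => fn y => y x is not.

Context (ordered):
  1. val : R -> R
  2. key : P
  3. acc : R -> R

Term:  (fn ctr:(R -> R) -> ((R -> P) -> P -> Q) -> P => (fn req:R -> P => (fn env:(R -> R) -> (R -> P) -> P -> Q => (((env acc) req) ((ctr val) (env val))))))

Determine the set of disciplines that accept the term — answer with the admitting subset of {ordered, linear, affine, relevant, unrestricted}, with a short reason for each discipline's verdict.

accepted by: unrestricted
usage: val ×2; key ×0; acc ×1; ctr [bound] ×1; req [bound] ×1; env [bound] ×2
order of uses: env, acc, req, ctr, val, env, val
typing: ✓ — ((R -> R) -> ((R -> P) -> P -> Q) -> P) -> (R -> P) -> ((R -> R) -> (R -> P) -> P -> Q) -> Q
ordered: ✗ — needs contraction — val ×2, env ×2; key left unused
linear: ✗ — needs contraction — val ×2, env ×2; key left unused
affine: ✗ — needs contraction — val ×2, env ×2
relevant: ✗ — key left unused
unrestricted: ✓ — well-typed at ((R -> R) -> ((R -> P) -> P -> Q) -> P) -> (R -> P) -> ((R -> R) -> (R -> P) -> P -> Q) -> Q; no restrictions here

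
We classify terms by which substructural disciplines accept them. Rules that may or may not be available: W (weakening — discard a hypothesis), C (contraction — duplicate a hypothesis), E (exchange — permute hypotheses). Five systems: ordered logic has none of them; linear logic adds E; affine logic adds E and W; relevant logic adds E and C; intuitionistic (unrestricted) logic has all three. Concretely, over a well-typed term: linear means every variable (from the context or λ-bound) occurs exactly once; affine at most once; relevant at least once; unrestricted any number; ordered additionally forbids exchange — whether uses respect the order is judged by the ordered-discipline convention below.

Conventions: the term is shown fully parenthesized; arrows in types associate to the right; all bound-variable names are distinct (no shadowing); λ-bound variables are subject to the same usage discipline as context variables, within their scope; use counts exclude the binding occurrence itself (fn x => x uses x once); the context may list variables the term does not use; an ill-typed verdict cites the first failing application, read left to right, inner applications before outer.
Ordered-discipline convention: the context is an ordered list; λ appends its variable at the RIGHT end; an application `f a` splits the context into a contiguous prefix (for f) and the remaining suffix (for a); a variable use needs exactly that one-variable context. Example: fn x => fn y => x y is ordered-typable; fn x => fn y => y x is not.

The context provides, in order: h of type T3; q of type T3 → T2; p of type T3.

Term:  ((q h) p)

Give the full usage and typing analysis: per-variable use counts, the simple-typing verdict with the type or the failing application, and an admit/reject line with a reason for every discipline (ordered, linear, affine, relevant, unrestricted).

usage: h: 1; q: 1; p: 1
uses in reading order: q, h, p
typing: ill-typed: non-arrow in function slot: T2
ordered: ✗, the type mismatch rejects it
linear: ✗, not simply typable
affine: ✗, fails simple typing
relevant: ✗, a type mismatch blocks all five
unrestricted: ✗, the type mismatch rejects it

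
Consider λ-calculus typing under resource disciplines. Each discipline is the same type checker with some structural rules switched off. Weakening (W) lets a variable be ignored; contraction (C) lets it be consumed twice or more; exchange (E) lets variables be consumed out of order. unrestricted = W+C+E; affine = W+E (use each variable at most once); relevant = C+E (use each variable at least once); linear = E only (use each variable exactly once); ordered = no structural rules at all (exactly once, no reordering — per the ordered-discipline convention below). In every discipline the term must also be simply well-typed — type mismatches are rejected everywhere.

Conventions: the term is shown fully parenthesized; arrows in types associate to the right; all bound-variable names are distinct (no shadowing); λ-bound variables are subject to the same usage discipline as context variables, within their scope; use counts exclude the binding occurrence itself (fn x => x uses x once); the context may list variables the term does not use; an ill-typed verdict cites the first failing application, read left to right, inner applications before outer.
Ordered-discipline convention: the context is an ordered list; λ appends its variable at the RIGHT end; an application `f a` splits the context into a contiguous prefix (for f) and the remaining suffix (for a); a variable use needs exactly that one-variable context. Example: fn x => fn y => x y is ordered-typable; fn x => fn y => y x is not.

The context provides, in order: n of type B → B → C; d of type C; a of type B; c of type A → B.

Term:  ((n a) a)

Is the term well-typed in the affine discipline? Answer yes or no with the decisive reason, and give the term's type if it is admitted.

no — a ×2 used more than once (contraction)
usage: n ×1, d ×0, a ×2, c ×0
uses in reading order: n, a, a
typing: ✓ — C
per-discipline verdicts: ordered ✗, linear ✗, affine ✗, relevant ✗, unrestricted ✓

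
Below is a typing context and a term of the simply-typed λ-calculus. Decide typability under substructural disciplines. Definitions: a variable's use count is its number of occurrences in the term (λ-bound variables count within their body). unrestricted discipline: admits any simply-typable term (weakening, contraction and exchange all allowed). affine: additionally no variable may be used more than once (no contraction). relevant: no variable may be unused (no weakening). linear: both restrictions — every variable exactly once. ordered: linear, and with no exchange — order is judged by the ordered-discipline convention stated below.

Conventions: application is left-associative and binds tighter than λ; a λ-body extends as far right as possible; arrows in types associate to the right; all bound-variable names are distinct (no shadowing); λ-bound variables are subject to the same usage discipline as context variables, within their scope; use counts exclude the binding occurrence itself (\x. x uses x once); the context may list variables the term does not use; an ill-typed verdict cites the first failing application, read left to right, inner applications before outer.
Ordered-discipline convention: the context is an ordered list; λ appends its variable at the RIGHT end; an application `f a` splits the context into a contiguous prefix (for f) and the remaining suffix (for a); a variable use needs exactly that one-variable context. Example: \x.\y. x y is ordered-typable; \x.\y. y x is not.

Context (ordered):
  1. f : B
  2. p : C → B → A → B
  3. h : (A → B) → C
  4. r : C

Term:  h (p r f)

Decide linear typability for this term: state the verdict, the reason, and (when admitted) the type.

yes — f, p, h, r: one use apiece; term : C
counts: f: 1; p: 1; h: 1; r: 1
uses in reading order: h, p, r, f
typing: well-typed at C
across the five disciplines: ordered ✗, linear ✓, affine ✓, relevant ✓, unrestricted ✓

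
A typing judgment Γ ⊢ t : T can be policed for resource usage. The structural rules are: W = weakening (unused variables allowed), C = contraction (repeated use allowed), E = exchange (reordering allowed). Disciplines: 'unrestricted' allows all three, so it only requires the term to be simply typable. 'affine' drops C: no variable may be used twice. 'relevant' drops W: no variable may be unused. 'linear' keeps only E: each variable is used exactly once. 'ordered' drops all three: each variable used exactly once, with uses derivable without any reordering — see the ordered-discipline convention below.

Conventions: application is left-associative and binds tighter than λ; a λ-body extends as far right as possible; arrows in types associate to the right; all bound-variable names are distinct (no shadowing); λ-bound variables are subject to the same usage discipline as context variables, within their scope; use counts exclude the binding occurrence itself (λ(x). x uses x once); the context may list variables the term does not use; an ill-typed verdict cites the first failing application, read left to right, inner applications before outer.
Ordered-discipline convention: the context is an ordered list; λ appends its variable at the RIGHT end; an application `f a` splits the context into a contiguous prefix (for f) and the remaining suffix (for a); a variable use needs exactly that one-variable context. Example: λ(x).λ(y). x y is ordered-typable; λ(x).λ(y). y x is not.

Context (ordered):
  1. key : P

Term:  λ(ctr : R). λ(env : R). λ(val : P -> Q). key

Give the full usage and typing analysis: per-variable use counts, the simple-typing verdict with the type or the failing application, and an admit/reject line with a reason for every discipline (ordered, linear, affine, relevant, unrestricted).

usage: key ×1; ctr (bound) ×0; env (bound) ×0; val (bound) ×0
left-to-right use order: key
typing: ✓ — R -> R -> (P -> Q) -> P
ordered ✗ (unused: ctr, env, val — weakening required)
linear ✗ (unused: ctr, env, val — weakening required)
affine ✓ (no duplicate uses among key, ctr, env, val)
relevant ✗ (unused: ctr, env, val — weakening required)
unrestricted ✓ (well-typed at R -> R -> (P -> Q) -> P; no restrictions here)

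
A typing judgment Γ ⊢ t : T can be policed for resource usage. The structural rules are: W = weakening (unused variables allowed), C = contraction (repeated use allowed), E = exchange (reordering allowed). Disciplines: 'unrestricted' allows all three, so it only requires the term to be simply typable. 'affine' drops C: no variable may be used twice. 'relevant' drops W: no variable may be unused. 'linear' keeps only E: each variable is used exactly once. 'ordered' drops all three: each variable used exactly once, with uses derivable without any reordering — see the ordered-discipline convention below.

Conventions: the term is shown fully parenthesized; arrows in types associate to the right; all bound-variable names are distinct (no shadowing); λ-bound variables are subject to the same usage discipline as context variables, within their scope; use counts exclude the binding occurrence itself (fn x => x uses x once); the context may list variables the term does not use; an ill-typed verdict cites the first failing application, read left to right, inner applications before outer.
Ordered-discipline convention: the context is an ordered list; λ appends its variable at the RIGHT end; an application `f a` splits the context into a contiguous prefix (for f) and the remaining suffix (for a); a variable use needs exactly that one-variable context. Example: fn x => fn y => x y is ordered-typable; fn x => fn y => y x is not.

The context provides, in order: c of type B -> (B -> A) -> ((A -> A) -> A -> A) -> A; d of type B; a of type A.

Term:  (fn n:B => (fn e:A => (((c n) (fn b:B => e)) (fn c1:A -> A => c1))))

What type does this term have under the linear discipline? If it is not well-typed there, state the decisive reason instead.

not well-typed under linear — d, a, b left unused
usage: c: 1; d: 0; a: 0; n [bound]: 1; e [bound]: 1; b [bound]: 0; c1 [bound]: 1
left-to-right use order: c, n, e, c1
typing: the term checks, with type B -> A -> A
across the five disciplines: ordered ✗ · linear ✗ · affine ✓ · relevant ✗ · unrestricted ✓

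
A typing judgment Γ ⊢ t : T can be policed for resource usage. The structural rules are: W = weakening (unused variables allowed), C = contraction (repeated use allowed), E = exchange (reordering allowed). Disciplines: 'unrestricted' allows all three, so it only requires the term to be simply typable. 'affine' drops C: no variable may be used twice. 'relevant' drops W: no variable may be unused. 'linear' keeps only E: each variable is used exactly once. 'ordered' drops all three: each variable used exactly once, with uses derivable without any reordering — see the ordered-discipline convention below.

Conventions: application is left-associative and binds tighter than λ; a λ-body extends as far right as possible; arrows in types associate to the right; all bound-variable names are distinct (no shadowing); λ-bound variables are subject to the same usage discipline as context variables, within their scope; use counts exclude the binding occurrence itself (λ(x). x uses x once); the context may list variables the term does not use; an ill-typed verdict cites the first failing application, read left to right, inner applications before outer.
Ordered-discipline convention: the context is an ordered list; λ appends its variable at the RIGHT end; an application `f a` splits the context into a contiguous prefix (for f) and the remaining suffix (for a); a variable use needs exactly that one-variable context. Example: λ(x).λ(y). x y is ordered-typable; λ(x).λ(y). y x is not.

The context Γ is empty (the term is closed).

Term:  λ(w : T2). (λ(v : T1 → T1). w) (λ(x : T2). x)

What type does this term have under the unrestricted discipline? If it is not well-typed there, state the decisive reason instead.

not well-typed under unrestricted — fails simple typing
variable uses: w (bound): 1, v (bound): 0, x (bound): 1
use order (left to right): w, x
typing: ill-typed: argument of type T2 → T2 where T1 → T1 is required
all disciplines: ordered ✗, linear ✗, affine ✗, relevant ✗, unrestricted ✗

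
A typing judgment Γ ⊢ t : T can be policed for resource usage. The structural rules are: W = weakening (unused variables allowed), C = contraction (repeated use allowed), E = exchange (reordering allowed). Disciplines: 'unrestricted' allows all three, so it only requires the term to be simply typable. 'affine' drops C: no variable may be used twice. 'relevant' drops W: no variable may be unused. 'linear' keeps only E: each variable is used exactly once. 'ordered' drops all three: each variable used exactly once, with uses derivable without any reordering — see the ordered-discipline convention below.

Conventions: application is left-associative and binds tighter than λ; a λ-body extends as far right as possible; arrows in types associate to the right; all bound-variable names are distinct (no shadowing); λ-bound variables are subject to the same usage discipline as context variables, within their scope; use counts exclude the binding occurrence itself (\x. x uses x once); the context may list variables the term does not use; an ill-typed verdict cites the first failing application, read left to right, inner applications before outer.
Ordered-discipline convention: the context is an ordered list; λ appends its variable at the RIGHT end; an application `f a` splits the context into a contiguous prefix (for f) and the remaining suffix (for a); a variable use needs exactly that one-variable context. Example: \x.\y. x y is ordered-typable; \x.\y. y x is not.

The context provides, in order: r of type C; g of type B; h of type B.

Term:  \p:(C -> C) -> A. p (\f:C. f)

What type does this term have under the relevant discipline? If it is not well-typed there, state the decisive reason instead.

not well-typed under relevant — needs weakening: r, g, h unused
usage: r ×0; g ×0; h ×0; p (bound) ×1; f (bound) ×1
use order (left to right): p, f
typing: ✓ — ((C -> C) -> A) -> A
all disciplines: ordered ✗; linear ✗; affine ✓; relevant ✗; unrestricted ✓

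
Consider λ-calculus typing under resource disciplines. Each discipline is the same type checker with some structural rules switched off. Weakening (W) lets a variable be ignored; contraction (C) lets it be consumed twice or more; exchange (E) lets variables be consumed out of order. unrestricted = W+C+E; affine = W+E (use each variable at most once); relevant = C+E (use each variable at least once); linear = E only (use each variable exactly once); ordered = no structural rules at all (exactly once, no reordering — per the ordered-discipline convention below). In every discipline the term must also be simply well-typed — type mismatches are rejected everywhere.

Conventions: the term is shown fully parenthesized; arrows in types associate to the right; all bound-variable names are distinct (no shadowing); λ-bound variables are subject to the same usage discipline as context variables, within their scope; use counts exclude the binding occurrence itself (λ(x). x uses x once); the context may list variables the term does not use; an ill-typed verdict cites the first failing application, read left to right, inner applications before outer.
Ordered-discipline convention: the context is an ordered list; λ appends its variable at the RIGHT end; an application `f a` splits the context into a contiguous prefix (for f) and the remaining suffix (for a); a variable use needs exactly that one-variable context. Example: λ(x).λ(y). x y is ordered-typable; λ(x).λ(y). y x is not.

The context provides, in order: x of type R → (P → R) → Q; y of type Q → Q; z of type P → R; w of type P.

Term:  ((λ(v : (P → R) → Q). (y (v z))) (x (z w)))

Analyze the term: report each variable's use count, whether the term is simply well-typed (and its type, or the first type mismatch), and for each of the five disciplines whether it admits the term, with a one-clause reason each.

variable uses: x ×1, y ×1, z ×2, w ×1, v (bound) ×1
left-to-right use order: y, v, z, x, z, w
typing: the term checks, with type Q
ordered: ✗, uses contraction: z ×2
linear: ✗, uses contraction: z ×2
affine: ✗, uses contraction: z ×2
relevant: ✓, none of x, y, z, w, v goes unused
unrestricted: ✓, type-checks (Q) and nothing is barred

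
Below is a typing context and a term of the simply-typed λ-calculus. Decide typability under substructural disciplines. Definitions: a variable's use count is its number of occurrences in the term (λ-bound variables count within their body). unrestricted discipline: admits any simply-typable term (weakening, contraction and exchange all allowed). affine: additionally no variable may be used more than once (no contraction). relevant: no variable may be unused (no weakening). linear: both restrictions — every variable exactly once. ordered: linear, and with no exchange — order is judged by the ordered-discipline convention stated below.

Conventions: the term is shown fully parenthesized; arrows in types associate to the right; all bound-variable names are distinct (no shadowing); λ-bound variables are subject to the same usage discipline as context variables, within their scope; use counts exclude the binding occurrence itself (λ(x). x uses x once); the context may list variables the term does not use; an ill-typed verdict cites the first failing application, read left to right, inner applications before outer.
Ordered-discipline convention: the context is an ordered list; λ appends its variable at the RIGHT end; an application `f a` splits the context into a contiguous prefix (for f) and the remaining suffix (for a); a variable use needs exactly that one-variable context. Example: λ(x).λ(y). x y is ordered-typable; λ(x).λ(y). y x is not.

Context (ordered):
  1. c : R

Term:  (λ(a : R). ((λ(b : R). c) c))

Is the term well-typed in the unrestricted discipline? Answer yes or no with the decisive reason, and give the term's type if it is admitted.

yes — well-typed at R -> R; no restrictions here; term : R -> R
use counts: c: 2×; a (λ-bound): 0×; b (λ-bound): 0×
order of uses: c, c
typing: the term checks, with type R -> R
across the five disciplines: ordered ✗ | linear ✗ | affine ✗ | relevant ✗ | unrestricted ✓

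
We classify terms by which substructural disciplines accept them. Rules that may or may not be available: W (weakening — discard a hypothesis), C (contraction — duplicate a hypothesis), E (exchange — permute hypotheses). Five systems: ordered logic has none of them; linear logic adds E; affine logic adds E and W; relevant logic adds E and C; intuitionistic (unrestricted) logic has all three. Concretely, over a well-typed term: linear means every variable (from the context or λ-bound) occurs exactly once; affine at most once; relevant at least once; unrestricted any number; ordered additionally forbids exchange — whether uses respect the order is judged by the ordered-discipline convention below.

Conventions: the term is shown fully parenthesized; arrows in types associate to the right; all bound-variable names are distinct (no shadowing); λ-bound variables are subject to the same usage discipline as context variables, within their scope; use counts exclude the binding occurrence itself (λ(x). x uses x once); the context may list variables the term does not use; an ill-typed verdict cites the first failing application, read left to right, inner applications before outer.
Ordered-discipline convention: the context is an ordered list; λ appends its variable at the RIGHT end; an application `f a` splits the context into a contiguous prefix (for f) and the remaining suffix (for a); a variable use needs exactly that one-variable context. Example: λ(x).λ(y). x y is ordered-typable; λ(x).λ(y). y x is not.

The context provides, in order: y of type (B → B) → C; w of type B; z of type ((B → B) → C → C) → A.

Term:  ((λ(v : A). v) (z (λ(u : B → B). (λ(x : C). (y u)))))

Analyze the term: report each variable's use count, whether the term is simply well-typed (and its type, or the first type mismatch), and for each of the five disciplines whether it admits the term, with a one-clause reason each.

use counts: y: 1×, w: 0×, z: 1×, v [bound]: 1×, u [bound]: 1×, x [bound]: 0×
use order (left to right): v, z, y, u
typing: ✓ — A
ordered: ✗, w, x never used (weakening)
linear: ✗, w, x never used (weakening)
affine: ✓, no duplicate uses among y, w, z, v, u, x
relevant: ✗, w, x never used (weakening)
unrestricted: ✓, type-checks (A) and nothing is barred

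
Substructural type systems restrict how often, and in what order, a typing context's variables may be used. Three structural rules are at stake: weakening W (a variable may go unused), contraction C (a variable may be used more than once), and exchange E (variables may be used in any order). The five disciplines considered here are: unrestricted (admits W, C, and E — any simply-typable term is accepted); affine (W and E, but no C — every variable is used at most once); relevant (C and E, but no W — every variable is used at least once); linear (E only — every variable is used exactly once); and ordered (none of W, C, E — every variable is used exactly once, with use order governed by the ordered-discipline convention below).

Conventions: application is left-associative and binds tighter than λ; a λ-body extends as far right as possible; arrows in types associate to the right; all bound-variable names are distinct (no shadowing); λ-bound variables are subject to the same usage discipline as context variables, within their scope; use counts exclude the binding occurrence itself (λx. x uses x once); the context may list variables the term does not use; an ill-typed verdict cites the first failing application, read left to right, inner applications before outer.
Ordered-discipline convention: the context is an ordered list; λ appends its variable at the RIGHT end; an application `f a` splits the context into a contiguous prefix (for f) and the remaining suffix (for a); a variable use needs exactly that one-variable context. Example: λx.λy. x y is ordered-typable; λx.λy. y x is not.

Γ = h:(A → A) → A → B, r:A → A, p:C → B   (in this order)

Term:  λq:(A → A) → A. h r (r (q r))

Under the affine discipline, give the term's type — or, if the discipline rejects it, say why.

not well-typed under affine — uses contraction: r ×3
variable uses: h: 1, r: 3, p: 0, q [bound]: 1
use order (left to right): h, r, r, q, r
typing: ✓ — ((A → A) → A) → B
across the five disciplines: ordered ✗ · linear ✗ · affine ✗ · relevant ✗ · unrestricted ✓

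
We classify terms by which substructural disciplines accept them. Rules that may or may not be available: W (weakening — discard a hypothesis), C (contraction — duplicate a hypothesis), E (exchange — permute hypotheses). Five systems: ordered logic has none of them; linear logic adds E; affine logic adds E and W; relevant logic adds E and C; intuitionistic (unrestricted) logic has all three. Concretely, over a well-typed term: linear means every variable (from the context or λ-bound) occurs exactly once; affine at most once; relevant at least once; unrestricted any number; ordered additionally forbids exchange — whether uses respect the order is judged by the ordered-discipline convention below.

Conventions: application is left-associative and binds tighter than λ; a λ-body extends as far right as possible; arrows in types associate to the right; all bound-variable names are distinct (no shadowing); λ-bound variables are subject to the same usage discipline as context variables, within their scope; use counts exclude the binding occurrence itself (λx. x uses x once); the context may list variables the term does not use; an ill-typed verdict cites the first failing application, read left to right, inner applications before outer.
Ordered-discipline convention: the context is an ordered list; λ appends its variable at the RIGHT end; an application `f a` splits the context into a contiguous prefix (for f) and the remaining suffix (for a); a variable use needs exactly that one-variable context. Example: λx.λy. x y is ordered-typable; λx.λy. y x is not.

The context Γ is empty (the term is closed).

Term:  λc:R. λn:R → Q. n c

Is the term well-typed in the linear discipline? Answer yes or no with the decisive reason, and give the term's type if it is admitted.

yes — single use per variable (c, n); term : R → (R → Q) → Q
usage: c (λ-bound) ×1; n (λ-bound) ×1
left-to-right use order: n, c
typing: ✓ — R → (R → Q) → Q
across the five disciplines: ordered ✗ · linear ✓ · affine ✓ · relevant ✓ · unrestricted ✓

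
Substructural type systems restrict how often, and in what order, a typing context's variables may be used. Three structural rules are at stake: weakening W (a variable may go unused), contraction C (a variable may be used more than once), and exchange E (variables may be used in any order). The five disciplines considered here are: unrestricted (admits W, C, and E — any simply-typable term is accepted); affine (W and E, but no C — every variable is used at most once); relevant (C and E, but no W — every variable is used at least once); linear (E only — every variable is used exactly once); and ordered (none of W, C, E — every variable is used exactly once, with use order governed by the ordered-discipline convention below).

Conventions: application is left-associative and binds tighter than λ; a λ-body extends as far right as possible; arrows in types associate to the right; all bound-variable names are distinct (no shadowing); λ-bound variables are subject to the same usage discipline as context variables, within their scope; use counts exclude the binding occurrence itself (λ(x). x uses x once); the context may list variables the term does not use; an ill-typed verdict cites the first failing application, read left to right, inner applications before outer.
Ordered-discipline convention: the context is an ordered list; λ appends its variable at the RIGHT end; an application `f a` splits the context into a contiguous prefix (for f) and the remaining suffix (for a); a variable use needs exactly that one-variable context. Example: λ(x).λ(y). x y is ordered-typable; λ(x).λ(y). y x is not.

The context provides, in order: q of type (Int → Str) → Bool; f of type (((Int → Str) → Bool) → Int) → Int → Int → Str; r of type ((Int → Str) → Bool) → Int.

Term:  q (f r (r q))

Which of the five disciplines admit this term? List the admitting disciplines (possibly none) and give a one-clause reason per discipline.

accepted by: relevant, unrestricted
usage: q ×2; f ×1; r ×2
left-to-right use order: q, f, r, r, q
typing: well-typed at Bool
ordered: ✗, repeated use of q ×2, r ×2
linear: ✗, repeated use of q ×2, r ×2
affine: ✗, repeated use of q ×2, r ×2
relevant: ✓, none of q, f, r goes unused
unrestricted: ✓, well-typed at Bool; no restrictions here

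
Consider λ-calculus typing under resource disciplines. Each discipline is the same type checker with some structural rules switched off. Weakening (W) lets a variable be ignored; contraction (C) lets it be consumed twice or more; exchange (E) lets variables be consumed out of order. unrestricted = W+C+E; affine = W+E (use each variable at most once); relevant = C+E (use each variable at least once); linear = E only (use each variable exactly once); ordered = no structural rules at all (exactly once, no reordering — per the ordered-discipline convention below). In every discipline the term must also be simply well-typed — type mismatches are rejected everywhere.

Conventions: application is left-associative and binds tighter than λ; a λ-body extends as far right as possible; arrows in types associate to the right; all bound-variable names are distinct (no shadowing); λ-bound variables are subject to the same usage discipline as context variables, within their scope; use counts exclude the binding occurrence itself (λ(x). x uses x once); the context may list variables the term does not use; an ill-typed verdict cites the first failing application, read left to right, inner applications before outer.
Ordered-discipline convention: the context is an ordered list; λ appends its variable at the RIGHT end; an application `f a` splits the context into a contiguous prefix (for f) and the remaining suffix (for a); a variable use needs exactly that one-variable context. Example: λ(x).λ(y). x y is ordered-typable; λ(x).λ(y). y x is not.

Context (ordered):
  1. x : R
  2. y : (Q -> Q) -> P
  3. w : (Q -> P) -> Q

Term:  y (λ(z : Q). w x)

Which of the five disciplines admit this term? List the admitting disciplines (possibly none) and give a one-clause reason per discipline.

accepted by: none
variable uses: x ×1; y ×1; w ×1; z (bound) ×0
order of uses: y, w, x
typing: ill-typed: a function awaiting Q -> P gets R
ordered ✗ (not simply typable)
linear ✗ (fails simple typing)
affine ✗ (a type mismatch blocks all five)
relevant ✗ (the type mismatch rejects it)
unrestricted ✗ (not simply typable)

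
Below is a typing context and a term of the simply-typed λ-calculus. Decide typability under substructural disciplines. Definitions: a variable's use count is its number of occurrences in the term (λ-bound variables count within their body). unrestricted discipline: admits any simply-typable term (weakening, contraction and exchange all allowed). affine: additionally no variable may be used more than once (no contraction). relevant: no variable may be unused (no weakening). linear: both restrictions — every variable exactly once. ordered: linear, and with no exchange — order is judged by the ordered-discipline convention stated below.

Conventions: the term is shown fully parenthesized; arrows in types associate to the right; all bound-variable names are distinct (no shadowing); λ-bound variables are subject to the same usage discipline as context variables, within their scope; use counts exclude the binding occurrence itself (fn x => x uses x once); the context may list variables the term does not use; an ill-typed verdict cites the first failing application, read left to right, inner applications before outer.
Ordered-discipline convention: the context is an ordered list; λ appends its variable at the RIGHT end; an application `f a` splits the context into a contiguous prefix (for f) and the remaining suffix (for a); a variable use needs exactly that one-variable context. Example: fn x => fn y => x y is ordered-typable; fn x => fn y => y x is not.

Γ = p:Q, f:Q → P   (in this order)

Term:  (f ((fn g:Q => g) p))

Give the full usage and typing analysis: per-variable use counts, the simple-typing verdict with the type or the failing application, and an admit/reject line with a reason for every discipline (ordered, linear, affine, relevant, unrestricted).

counts: p: 1×, f: 1×, g (bound): 1×
uses in reading order: f, g, p
typing: well-typed at P
ordered: ✗ — use order f, g, p needs exchange
linear: ✓ — each of p, f, g used exactly once
affine: ✓ — no duplicate uses among p, f, g
relevant: ✓ — every one of p, f, g appears
unrestricted: ✓ — typability at P is all that's needed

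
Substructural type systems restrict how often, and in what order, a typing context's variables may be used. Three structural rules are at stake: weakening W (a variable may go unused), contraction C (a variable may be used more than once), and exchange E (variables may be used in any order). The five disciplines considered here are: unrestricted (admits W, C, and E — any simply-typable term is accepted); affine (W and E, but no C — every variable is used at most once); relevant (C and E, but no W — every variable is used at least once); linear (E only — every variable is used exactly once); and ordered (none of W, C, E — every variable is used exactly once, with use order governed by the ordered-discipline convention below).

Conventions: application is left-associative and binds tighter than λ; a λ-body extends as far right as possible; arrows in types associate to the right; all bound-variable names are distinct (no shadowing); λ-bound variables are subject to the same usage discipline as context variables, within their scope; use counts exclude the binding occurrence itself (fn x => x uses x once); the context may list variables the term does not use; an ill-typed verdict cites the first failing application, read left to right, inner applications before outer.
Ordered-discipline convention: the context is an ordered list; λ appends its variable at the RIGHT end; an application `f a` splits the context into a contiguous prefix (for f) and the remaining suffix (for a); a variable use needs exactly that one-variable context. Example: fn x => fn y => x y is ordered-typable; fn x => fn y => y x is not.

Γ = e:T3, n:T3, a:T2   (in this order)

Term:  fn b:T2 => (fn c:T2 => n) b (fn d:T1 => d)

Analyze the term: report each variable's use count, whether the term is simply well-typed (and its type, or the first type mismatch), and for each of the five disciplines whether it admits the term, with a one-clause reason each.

counts: e: 0×, n: 1×, a: 0×, b (λ-bound): 1×, c (λ-bound): 0×, d (λ-bound): 1×
left-to-right use order: n, b, d
typing: ill-typed: can't apply a value of type T3
ordered: ✗, not simply typable
linear: ✗, fails simple typing
affine: ✗, a type mismatch blocks all five
relevant: ✗, the type mismatch rejects it
unrestricted: ✗, not simply typable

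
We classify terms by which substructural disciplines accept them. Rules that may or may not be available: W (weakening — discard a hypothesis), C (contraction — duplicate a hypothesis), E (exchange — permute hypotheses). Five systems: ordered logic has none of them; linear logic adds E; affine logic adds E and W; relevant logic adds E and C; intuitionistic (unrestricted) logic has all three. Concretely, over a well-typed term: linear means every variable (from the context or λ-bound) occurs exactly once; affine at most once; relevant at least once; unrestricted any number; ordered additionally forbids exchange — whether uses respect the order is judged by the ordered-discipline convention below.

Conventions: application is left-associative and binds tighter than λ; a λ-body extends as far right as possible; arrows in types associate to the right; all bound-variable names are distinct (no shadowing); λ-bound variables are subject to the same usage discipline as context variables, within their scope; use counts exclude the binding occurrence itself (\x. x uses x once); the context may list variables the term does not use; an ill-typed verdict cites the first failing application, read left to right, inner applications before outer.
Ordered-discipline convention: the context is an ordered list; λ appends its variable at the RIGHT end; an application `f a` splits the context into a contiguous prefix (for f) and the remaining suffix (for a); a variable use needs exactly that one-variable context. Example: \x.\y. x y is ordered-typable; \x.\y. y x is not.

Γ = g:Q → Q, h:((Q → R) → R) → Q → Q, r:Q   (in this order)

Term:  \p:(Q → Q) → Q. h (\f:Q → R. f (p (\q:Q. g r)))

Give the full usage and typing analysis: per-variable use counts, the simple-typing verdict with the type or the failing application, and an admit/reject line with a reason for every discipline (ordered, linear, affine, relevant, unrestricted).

usage: g ×1; h ×1; r ×1; p (bound) ×1; f (bound) ×1; q (bound) ×0
left-to-right use order: h, f, p, g, r
typing: well-typed at ((Q → Q) → Q) → Q → Q
ordered: ✗ — unused: q — weakening required
linear: ✗ — unused: q — weakening required
affine: ✓ — no duplicate uses among g, h, r, p, f, q
relevant: ✗ — unused: q — weakening required
unrestricted: ✓ — simply typable at ((Q → Q) → Q) → Q → Q; W, C, E all held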